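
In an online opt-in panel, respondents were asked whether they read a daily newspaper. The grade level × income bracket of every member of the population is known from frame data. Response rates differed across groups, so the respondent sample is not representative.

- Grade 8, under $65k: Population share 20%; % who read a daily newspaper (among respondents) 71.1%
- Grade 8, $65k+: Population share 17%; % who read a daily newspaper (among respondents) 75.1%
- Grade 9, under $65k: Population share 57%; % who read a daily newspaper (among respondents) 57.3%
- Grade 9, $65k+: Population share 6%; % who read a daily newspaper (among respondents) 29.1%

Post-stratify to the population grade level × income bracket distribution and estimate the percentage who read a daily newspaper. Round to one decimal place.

Weight each group's respondent value by its population share:
  Grade 8, under $65k: 0.2 × 71.1 = 14.22
  Grade 8, $65k+: 0.17 × 75.1 = 12.767
  Grade 9, under $65k: 0.57 × 57.3 = 32.661
  Grade 9, $65k+: 0.06 × 29.1 = 1.746
Post-stratified estimate = 61.394 → 61.4%.

61.4%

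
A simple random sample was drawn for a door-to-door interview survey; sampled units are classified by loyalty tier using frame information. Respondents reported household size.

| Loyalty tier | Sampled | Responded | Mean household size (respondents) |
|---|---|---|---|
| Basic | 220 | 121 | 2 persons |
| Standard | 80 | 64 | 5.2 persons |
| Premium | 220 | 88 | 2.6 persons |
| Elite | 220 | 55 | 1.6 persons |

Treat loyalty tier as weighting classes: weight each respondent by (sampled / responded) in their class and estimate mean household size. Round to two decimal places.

2.41

Class response rates: Basic 121/220 = 55%, Standard 64/80 = 80%, Premium 88/220 = 40%, Elite 55/220 = 25%.
Inverse-response-rate weighting restores each class to its sampled count, so class totals weight by n_sampled:
  Basic: 220 × 2 = 440
  Standard: 80 × 5.2 = 416
  Premium: 220 × 2.6 = 572
  Elite: 220 × 1.6 = 352
Adjusted estimate = 1780 / 740 = 2.40541 → 2.41.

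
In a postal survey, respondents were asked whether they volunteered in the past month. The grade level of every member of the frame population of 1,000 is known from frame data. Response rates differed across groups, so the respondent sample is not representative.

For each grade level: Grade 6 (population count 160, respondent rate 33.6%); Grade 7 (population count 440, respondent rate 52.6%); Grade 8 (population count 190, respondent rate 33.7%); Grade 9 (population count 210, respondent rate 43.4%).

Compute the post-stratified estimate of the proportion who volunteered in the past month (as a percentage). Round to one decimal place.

Post-stratification weights by population share, not respondent share:
  Grade 6: (160/1,000) × 33.6 = 5.376
  Grade 7: (440/1,000) × 52.6 = 23.144
  Grade 8: (190/1,000) × 33.7 = 6.403
  Grade 9: (210/1,000) × 43.4 = 9.114
Post-stratified estimate = 44.037 → 44.0%.

44.0%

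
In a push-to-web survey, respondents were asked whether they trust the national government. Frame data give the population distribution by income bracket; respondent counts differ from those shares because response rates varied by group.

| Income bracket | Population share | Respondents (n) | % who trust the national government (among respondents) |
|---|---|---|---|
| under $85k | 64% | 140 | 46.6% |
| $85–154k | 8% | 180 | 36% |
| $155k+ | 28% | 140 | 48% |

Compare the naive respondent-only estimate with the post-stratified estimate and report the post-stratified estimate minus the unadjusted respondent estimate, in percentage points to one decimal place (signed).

+3.3 percentage points

Unadjusted (pooled respondent) estimate weights by respondent counts:
  (140/460)×46.6 + (180/460)×36 + (140/460)×48 = 42.8783%
Reweighting by population income bracket shares:
  0.64×46.6 + 0.08×36 + 0.28×48 = 46.144%
Difference = 46.144 − 42.8783 = 3.2657 pp.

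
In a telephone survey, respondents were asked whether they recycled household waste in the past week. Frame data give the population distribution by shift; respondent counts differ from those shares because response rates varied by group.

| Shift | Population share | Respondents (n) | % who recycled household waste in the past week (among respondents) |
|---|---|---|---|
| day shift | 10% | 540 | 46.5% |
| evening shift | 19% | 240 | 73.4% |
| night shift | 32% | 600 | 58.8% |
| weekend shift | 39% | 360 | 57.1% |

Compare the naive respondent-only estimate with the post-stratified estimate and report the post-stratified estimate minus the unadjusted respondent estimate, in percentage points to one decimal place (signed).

Unadjusted (pooled respondent) estimate weights by respondent counts:
  (540/1740)×46.5 + (240/1740)×73.4 + (600/1740)×58.8 + (360/1740)×57.1 = 56.6448%
Post-stratifying to population shares instead:
  0.1×46.5 + 0.19×73.4 + 0.32×58.8 + 0.39×57.1 = 59.681%
Difference = 59.681 − 56.6448 = 3.0362 pp.

+3.0 percentage points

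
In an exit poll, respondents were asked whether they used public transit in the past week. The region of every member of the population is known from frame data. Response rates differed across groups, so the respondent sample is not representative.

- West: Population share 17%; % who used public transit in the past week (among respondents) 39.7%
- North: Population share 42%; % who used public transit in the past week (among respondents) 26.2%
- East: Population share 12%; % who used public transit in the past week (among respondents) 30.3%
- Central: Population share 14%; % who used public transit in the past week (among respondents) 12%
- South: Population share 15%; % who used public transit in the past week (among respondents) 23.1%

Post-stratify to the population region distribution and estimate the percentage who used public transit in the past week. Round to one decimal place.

Each cell contributes population-share × respondent value:
  West: 0.17 × 39.7 = 6.749
  North: 0.42 × 26.2 = 11.004
  East: 0.12 × 30.3 = 3.636
  Central: 0.14 × 12 = 1.68
  South: 0.15 × 23.1 = 3.465
Post-stratified estimate = 26.534 → 26.5%.

26.5%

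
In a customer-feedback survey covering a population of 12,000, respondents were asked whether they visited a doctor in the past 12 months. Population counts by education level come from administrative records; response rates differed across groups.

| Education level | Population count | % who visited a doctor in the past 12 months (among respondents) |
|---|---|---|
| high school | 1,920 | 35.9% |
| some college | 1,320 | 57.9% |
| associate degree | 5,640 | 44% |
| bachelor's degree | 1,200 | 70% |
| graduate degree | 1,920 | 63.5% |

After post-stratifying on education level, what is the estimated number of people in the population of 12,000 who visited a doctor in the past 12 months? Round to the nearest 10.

5,990

Each cell contributes its population count × the respondent rate:
  high school: 1,920 × 35.9% = 689.28
  some college: 1,320 × 57.9% = 764.28
  associate degree: 5,640 × 44% = 2481.6
  bachelor's degree: 1,200 × 70% = 840
  graduate degree: 1,920 × 63.5% = 1219.2
Estimated total = 5994.36 → 5,990.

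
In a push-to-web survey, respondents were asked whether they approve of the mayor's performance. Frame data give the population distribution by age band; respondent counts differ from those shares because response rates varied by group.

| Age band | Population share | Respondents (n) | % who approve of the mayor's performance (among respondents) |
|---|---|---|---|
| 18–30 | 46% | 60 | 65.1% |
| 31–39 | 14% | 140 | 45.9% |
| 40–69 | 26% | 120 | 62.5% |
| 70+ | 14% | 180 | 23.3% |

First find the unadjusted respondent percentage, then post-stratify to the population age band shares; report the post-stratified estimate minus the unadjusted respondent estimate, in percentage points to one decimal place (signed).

+11.8 percentage points

Unadjusted (pooled respondent) estimate weights by respondent counts:
  (60/500)×65.1 + (140/500)×45.9 + (120/500)×62.5 + (180/500)×23.3 = 44.052%
Post-stratified estimate weights by population shares:
  0.46×65.1 + 0.14×45.9 + 0.26×62.5 + 0.14×23.3 = 55.884%
Difference = 55.884 − 44.052 = 11.832 pp.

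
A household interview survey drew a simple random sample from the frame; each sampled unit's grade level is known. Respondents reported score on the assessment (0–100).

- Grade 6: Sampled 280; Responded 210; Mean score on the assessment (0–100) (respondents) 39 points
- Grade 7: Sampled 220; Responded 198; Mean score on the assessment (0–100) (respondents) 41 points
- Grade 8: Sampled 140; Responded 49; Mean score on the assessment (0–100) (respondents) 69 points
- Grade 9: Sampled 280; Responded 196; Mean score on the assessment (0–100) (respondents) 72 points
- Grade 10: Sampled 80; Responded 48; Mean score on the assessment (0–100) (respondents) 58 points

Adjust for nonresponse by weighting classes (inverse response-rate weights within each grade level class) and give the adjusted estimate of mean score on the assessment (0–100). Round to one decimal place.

Class response rates: Grade 6 210/280 = 75%, Grade 7 198/220 = 90%, Grade 8 49/140 = 35%, Grade 9 196/280 = 70%, Grade 10 48/80 = 60%.
Weighting each respondent by the inverse class response rate inflates each class back to its sampled size, so the class weight is n_sampled:
  Grade 6: 280 × 39 = 10,920
  Grade 7: 220 × 41 = 9020
  Grade 8: 140 × 69 = 9660
  Grade 9: 280 × 72 = 20,160
  Grade 10: 80 × 58 = 4640
Adjusted estimate = 54,400 / 1,000 = 54.4 → 54.4.

54.4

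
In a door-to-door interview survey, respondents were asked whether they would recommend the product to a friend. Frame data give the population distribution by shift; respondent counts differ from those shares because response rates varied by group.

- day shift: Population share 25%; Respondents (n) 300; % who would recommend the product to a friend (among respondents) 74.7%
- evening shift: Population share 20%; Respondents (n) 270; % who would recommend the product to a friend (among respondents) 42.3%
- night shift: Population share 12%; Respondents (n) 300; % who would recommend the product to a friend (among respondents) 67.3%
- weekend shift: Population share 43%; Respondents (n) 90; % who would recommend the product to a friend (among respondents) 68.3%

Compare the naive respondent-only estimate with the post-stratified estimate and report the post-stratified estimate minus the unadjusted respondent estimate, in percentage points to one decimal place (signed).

+1.9 percentage points

Naive respondent-only estimate (weights = respondent counts):
  (300/960)×74.7 + (270/960)×42.3 + (300/960)×67.3 + (90/960)×68.3 = 62.675%
Post-stratified estimate weights by population shares:
  0.25×74.7 + 0.2×42.3 + 0.12×67.3 + 0.43×68.3 = 64.58%
Difference = 64.58 − 62.675 = 1.905 pp.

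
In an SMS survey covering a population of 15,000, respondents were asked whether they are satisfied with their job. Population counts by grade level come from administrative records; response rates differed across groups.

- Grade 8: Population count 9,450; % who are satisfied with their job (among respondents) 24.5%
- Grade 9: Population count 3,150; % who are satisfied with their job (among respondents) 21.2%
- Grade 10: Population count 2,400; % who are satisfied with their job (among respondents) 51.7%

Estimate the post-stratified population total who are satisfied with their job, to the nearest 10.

Apply each group's respondent rate to its population count:
  Grade 8: 9,450 × 24.5% = 2315.25
  Grade 9: 3,150 × 21.2% = 667.8
  Grade 10: 2,400 × 51.7% = 1240.8
Estimated total = 4223.85 → 4,220.

4,220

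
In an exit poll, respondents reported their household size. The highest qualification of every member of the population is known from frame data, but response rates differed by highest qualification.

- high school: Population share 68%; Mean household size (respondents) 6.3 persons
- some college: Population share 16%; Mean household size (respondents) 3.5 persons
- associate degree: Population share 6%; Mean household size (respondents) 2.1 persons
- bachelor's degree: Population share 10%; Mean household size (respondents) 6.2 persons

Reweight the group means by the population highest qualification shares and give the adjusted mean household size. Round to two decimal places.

5.59

Reweight to the known highest qualification distribution:
  high school: 0.68 × 6.3 = 4.284
  some college: 0.16 × 3.5 = 0.56
  associate degree: 0.06 × 2.1 = 0.126
  bachelor's degree: 0.1 × 6.2 = 0.62
Post-stratified estimate = 5.59 → 5.59.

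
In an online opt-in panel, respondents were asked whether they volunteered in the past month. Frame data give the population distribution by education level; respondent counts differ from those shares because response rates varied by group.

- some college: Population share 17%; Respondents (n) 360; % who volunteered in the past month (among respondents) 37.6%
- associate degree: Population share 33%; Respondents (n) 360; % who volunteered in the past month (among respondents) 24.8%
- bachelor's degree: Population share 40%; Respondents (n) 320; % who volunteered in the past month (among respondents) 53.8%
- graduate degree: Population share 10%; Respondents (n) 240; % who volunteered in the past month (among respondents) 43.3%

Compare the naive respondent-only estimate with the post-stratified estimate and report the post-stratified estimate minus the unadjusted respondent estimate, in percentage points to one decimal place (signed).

Naive respondent-only estimate (weights = respondent counts):
  (360/1280)×37.6 + (360/1280)×24.8 + (320/1280)×53.8 + (240/1280)×43.3 = 39.1187%
Reweighting by population education level shares:
  0.17×37.6 + 0.33×24.8 + 0.4×53.8 + 0.1×43.3 = 40.426%
Difference = 40.426 − 39.1187 = 1.3073 pp.

+1.3 percentage points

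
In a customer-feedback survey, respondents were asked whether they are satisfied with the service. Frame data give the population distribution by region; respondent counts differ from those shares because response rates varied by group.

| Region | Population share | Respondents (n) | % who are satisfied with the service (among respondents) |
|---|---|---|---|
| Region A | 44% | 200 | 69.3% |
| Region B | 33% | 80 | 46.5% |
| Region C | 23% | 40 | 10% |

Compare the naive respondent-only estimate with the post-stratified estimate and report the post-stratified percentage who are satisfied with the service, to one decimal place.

Naive respondent-only estimate (weights = respondent counts):
  (200/320)×69.3 + (80/320)×46.5 + (40/320)×10 = 56.1875%
Post-stratifying to population shares instead:
  0.44×69.3 + 0.33×46.5 + 0.23×10 = 48.137%

48.1%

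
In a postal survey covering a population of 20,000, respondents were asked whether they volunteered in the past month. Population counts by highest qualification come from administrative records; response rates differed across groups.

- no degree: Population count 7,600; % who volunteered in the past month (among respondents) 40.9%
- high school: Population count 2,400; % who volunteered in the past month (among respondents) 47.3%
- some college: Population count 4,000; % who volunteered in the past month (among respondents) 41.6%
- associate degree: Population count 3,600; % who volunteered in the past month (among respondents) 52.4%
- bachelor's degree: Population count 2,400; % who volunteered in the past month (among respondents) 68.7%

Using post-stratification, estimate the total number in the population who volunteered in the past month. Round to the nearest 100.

9,400

Each cell contributes its population count × the respondent rate:
  no degree: 7,600 × 40.9% = 3108.4
  high school: 2,400 × 47.3% = 1135.2
  some college: 4,000 × 41.6% = 1664
  associate degree: 3,600 × 52.4% = 1886.4
  bachelor's degree: 2,400 × 68.7% = 1648.8
Estimated total = 9442.8 → 9,400.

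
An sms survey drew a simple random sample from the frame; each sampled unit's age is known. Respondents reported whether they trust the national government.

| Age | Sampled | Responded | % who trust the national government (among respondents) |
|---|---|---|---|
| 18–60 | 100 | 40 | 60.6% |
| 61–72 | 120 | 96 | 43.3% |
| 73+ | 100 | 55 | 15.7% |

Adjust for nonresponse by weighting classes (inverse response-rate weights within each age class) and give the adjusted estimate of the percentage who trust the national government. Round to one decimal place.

Response rates by class: 18–60 40/100 = 40%, 61–72 96/120 = 80%, 73+ 55/100 = 55%.
Inverse-response-rate weighting restores each class to its sampled count, so class totals weight by n_sampled:
  18–60: 100 × 60.6 = 6060
  61–72: 120 × 43.3 = 5196
  73+: 100 × 15.7 = 1570
Adjusted estimate = 12,826 / 320 = 40.0812 → 40.1%.

40.1%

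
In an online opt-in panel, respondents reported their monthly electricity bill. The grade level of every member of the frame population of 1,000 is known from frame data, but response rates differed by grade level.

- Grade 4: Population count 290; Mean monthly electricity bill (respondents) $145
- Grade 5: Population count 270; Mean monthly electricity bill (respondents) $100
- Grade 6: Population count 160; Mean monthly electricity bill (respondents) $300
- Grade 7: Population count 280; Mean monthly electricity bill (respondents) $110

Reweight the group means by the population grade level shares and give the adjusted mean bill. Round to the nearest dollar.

$148

Reweight to the known grade level distribution:
  Grade 4: (290/1,000) × 145 = 42.05
  Grade 5: (270/1,000) × 100 = 27
  Grade 6: (160/1,000) × 300 = 48
  Grade 7: (280/1,000) × 110 = 30.8
Post-stratified estimate = 147.85 → $148.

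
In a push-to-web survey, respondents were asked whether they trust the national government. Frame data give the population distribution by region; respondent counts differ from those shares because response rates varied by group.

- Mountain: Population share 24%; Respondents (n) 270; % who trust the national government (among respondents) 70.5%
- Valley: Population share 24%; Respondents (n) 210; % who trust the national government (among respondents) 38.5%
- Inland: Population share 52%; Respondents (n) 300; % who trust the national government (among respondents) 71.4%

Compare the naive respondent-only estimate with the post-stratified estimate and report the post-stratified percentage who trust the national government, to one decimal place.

Without adjustment, the pooled respondent share is:
  (270/780)×70.5 + (210/780)×38.5 + (300/780)×71.4 = 62.2308%
Reweighting by population region shares:
  0.24×70.5 + 0.24×38.5 + 0.52×71.4 = 63.288%

63.3%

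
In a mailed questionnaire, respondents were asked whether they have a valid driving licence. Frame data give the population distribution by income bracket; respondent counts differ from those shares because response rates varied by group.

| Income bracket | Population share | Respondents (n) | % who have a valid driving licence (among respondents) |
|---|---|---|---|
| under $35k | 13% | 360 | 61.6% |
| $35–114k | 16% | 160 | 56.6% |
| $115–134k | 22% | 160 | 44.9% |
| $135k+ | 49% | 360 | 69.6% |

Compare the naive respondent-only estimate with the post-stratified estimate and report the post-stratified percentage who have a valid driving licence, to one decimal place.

Unadjusted (pooled respondent) estimate weights by respondent counts:
  (360/1040)×61.6 + (160/1040)×56.6 + (160/1040)×44.9 + (360/1040)×69.6 = 61.0308%
Reweighting by population income bracket shares:
  0.13×61.6 + 0.16×56.6 + 0.22×44.9 + 0.49×69.6 = 61.046%

61.0%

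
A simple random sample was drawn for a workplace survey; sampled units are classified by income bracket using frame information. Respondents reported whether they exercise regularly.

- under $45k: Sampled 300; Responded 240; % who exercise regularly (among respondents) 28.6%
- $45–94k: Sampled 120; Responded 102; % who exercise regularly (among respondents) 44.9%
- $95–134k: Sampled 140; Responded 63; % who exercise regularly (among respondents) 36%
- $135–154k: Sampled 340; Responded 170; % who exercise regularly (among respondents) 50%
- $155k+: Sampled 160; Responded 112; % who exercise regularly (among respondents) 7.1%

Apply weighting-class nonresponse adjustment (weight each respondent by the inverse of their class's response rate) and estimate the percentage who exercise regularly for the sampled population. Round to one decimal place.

35.0%

Class response rates: under $45k 240/300 = 80%, $45–94k 102/120 = 85%, $95–134k 63/140 = 45%, $135–154k 170/340 = 50%, $155k+ 112/160 = 70%.
Inverse-response-rate weighting restores each class to its sampled count, so class totals weight by n_sampled:
  under $45k: 300 × 28.6 = 8580
  $45–94k: 120 × 44.9 = 5388
  $95–134k: 140 × 36 = 5040
  $135–154k: 340 × 50 = 17,000
  $155k+: 160 × 7.1 = 1136
Adjusted estimate = 37,144 / 1,060 = 35.0415 → 35.0%.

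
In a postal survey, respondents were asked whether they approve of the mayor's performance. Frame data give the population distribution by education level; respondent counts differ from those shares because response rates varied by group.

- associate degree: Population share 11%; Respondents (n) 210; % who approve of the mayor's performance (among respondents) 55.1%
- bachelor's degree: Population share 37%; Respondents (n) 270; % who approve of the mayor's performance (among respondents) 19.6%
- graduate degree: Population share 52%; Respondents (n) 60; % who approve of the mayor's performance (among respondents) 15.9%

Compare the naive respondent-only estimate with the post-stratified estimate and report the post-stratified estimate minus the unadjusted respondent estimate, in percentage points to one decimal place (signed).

Naive respondent-only estimate (weights = respondent counts):
  (210/540)×55.1 + (270/540)×19.6 + (60/540)×15.9 = 32.9944%
Post-stratifying to population shares instead:
  0.11×55.1 + 0.37×19.6 + 0.52×15.9 = 21.581%
Difference = 21.581 − 32.9944 = -11.4134 pp.

-11.4 percentage points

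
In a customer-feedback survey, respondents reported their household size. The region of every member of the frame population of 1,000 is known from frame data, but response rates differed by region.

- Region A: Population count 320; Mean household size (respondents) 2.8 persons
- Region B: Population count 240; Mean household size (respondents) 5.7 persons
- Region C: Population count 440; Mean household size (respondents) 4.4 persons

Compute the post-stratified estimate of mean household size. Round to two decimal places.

Weight each group's respondent value by its population share:
  Region A: (320/1,000) × 2.8 = 0.896
  Region B: (240/1,000) × 5.7 = 1.368
  Region C: (440/1,000) × 4.4 = 1.936
Post-stratified estimate = 4.2 → 4.20.

4.20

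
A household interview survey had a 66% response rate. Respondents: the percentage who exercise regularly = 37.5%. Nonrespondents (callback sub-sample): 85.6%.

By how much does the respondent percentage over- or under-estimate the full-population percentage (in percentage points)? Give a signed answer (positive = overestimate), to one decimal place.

-16.4 percentage points

Nonresponse fraction = 1 − 0.66 = 0.34.
Bias = (nonresponse fraction) × (respondent percentage − nonrespondent percentage)
     = 0.34 × (37.5 − 85.6) = 0.34 × -48.1 = -16.354.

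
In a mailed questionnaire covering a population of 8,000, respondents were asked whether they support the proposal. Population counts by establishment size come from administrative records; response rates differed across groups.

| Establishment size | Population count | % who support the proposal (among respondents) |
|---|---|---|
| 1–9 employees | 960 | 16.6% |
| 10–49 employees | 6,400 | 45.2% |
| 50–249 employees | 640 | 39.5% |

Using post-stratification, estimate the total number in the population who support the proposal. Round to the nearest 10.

3,300

Estimated count per cell = population count × respondent percentage:
  1–9 employees: 960 × 16.6% = 159.36
  10–49 employees: 6,400 × 45.2% = 2892.8
  50–249 employees: 640 × 39.5% = 252.8
Estimated total = 3304.96 → 3,300.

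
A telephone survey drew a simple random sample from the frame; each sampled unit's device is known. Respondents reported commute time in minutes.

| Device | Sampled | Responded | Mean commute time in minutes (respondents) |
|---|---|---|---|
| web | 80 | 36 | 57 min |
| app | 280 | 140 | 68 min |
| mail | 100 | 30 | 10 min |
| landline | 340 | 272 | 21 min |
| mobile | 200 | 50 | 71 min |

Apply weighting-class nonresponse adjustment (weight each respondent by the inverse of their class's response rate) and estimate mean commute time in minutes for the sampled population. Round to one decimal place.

Response rates by class: web 36/80 = 45%, app 140/280 = 50%, mail 30/100 = 30%, landline 272/340 = 80%, mobile 50/200 = 25%.
Inverse-response-rate weighting restores each class to its sampled count, so class totals weight by n_sampled:
  web: 80 × 57 = 4560
  app: 280 × 68 = 19,040
  mail: 100 × 10 = 1000
  landline: 340 × 21 = 7140
  mobile: 200 × 71 = 14,200
Adjusted estimate = 45,940 / 1,000 = 45.94 → 45.9.

45.9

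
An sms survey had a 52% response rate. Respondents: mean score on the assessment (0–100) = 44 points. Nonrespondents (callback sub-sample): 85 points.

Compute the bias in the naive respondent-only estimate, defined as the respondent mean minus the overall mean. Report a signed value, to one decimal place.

-19.7

Nonresponse fraction = 1 − 0.52 = 0.48.
Bias = (nonresponse fraction) × (respondent mean − nonrespondent mean)
     = 0.48 × (44 − 85) = 0.48 × -41 = -19.68.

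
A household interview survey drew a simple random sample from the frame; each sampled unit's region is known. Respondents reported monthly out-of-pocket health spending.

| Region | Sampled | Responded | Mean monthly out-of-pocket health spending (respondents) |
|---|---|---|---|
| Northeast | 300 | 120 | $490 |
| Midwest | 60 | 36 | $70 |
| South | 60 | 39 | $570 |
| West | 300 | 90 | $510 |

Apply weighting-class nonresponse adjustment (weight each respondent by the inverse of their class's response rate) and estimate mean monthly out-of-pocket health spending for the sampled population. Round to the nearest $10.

Class response rates: Northeast 120/300 = 40%, Midwest 36/60 = 60%, South 39/60 = 65%, West 90/300 = 30%.
With weight = n_sampled/n_responded per class, the weighted class total is n_sampled:
  Northeast: 300 × 490 = 147,000
  Midwest: 60 × 70 = 4200
  South: 60 × 570 = 34,200
  West: 300 × 510 = 153,000
Adjusted estimate = 338,400 / 720 = 470 → $470.

$470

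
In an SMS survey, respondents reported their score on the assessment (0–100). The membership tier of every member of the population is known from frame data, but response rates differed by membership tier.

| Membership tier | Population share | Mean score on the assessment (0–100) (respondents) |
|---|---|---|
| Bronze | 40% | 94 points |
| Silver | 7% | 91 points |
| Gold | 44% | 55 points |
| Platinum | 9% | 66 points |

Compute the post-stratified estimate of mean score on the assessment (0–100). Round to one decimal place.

Post-stratification weights by population share, not respondent share:
  Bronze: 0.4 × 94 = 37.6
  Silver: 0.07 × 91 = 6.37
  Gold: 0.44 × 55 = 24.2
  Platinum: 0.09 × 66 = 5.94
Post-stratified estimate = 74.11 → 74.1.

74.1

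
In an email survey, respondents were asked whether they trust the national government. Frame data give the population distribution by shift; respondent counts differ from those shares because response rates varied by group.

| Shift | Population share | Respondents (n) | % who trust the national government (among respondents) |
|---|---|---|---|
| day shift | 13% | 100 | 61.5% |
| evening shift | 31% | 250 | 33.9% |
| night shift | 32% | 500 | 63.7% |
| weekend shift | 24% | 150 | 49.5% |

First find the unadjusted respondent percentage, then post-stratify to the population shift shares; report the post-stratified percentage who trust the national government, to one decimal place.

50.8%

Unadjusted (pooled respondent) estimate weights by respondent counts:
  (100/1000)×61.5 + (250/1000)×33.9 + (500/1000)×63.7 + (150/1000)×49.5 = 53.9%
Reweighting by population shift shares:
  0.13×61.5 + 0.31×33.9 + 0.32×63.7 + 0.24×49.5 = 50.768%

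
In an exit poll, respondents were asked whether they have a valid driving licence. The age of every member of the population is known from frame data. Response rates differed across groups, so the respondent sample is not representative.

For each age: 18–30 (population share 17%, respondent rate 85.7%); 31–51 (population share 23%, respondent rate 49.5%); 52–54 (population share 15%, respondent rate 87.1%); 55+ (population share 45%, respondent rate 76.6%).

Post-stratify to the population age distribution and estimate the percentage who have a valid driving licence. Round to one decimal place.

Post-stratification weights by population share, not respondent share:
  18–30: 0.17 × 85.7 = 14.569
  31–51: 0.23 × 49.5 = 11.385
  52–54: 0.15 × 87.1 = 13.065
  55+: 0.45 × 76.6 = 34.47
Post-stratified estimate = 73.489 → 73.5%.

73.5%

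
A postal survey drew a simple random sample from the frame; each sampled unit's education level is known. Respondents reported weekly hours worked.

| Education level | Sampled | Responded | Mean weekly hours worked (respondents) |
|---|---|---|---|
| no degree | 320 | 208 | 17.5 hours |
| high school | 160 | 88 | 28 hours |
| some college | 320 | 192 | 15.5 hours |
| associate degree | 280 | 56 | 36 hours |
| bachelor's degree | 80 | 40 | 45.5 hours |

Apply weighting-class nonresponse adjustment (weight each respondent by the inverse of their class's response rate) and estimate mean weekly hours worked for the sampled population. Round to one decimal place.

Response rates by class: no degree 208/320 = 65%, high school 88/160 = 55%, some college 192/320 = 60%, associate degree 56/280 = 20%, bachelor's degree 40/80 = 50%.
Weighting each respondent by the inverse class response rate inflates each class back to its sampled size, so the class weight is n_sampled:
  no degree: 320 × 17.5 = 5600
  high school: 160 × 28 = 4480
  some college: 320 × 15.5 = 4960
  associate degree: 280 × 36 = 10,080
  bachelor's degree: 80 × 45.5 = 3640
Adjusted estimate = 28,760 / 1,160 = 24.7931 → 24.8.

24.8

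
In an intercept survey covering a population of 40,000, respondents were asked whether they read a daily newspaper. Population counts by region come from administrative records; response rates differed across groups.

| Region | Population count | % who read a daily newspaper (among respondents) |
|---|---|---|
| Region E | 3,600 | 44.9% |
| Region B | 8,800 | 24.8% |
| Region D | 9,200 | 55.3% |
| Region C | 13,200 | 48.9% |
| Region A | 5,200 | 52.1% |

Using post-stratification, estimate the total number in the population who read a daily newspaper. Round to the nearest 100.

Apply each group's respondent rate to its population count:
  Region E: 3,600 × 44.9% = 1616.4
  Region B: 8,800 × 24.8% = 2182.4
  Region D: 9,200 × 55.3% = 5087.6
  Region C: 13,200 × 48.9% = 6454.8
  Region A: 5,200 × 52.1% = 2709.2
Estimated total = 18050.4 → 18,100.

18,100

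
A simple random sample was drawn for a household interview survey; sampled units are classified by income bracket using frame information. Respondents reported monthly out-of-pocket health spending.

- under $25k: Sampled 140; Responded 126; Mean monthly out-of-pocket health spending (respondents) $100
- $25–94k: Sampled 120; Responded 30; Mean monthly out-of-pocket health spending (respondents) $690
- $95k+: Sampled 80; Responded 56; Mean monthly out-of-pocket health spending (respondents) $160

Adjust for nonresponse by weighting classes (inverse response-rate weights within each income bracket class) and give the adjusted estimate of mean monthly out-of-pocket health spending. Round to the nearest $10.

Response rates by class: under $25k 126/140 = 90%, $25–94k 30/120 = 25%, $95k+ 56/80 = 70%.
With weight = n_sampled/n_responded per class, the weighted class total is n_sampled:
  under $25k: 140 × 100 = 14,000
  $25–94k: 120 × 690 = 82,800
  $95k+: 80 × 160 = 12,800
Adjusted estimate = 109,600 / 340 = 322.353 → $320.

$320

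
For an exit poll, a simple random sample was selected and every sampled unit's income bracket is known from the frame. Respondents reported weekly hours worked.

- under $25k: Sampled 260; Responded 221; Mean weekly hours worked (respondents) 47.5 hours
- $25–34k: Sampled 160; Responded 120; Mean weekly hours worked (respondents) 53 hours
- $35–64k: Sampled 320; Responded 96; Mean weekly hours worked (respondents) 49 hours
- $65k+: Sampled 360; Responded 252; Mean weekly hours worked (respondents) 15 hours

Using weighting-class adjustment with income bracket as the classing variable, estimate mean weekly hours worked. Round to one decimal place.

Response rates by class: under $25k 221/260 = 85%, $25–34k 120/160 = 75%, $35–64k 96/320 = 30%, $65k+ 252/360 = 70%.
Inverse-response-rate weighting restores each class to its sampled count, so class totals weight by n_sampled:
  under $25k: 260 × 47.5 = 12,350
  $25–34k: 160 × 53 = 8480
  $35–64k: 320 × 49 = 15,680
  $65k+: 360 × 15 = 5400
Adjusted estimate = 41,910 / 1,100 = 38.1 → 38.1.

38.1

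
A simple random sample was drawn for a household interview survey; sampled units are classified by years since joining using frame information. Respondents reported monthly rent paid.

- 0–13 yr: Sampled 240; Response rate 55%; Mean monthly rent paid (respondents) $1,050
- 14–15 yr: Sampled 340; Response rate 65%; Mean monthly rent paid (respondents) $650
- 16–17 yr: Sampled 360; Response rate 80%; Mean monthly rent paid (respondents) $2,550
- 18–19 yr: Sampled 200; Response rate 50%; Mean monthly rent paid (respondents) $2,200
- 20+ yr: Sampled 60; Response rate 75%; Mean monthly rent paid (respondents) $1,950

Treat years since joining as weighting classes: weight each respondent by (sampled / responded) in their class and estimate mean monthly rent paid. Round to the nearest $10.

$1,620

Inverse-response-rate weighting restores each class to its sampled count, so class totals weight by n_sampled:
  0–13 yr: 240 × 1050 = 252,000
  14–15 yr: 340 × 650 = 221,000
  16–17 yr: 360 × 2550 = 918,000
  18–19 yr: 200 × 2200 = 440,000
  20+ yr: 60 × 1950 = 117,000
Adjusted estimate = 1,948,000 / 1,200 = 1623.33 → $1,620.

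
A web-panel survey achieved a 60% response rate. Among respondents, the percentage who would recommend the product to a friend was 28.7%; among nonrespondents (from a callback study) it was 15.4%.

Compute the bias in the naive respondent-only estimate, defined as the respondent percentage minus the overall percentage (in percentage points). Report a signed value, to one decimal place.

+5.3 percentage points

Nonresponse fraction = 1 − 0.6 = 0.4.
Bias = (nonresponse fraction) × (respondent percentage − nonrespondent percentage)
     = 0.4 × (28.7 − 15.4) = 0.4 × 13.3 = 5.32.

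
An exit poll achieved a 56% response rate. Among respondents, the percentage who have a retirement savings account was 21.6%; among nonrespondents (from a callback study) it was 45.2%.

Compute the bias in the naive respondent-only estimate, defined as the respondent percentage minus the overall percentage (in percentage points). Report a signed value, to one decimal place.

-10.4 percentage points

Nonresponse fraction = 1 − 0.56 = 0.44.
Bias = (nonresponse fraction) × (respondent percentage − nonrespondent percentage)
     = 0.44 × (21.6 − 45.2) = 0.44 × -23.6 = -10.384.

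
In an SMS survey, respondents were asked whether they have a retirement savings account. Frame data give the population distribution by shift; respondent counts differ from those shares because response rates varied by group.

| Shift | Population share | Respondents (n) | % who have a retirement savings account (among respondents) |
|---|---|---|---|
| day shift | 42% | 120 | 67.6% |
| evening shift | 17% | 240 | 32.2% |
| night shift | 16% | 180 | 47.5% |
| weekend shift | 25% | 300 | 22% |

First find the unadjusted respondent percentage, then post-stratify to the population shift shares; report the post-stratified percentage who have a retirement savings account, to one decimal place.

Unadjusted (pooled respondent) estimate weights by respondent counts:
  (120/840)×67.6 + (240/840)×32.2 + (180/840)×47.5 + (300/840)×22 = 36.8929%
Post-stratifying to population shares instead:
  0.42×67.6 + 0.17×32.2 + 0.16×47.5 + 0.25×22 = 46.966%

47.0%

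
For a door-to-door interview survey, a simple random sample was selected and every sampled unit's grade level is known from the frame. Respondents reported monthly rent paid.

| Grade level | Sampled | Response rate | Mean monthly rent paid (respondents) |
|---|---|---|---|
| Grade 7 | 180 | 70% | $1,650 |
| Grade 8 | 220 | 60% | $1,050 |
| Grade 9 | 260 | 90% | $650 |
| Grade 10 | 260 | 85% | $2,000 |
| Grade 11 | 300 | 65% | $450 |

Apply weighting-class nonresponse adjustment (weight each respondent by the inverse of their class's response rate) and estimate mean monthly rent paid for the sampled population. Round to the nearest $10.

Weighting each respondent by the inverse class response rate inflates each class back to its sampled size, so the class weight is n_sampled:
  Grade 7: 180 × 1650 = 297,000
  Grade 8: 220 × 1050 = 231,000
  Grade 9: 260 × 650 = 169,000
  Grade 10: 260 × 2000 = 520,000
  Grade 11: 300 × 450 = 135,000
Adjusted estimate = 1,352,000 / 1,220 = 1108.2 → $1,110.

$1,110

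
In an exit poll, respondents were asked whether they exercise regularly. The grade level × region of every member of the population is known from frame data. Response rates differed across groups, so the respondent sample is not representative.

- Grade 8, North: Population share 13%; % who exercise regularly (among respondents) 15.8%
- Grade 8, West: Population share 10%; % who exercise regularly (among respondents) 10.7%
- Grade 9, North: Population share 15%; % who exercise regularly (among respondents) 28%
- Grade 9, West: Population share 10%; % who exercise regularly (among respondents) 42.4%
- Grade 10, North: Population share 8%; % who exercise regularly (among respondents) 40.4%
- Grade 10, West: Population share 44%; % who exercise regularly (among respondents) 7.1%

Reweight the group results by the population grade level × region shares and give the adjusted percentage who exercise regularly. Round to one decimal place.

Weight each group's respondent value by its population share:
  Grade 8, North: 0.13 × 15.8 = 2.054
  Grade 8, West: 0.1 × 10.7 = 1.07
  Grade 9, North: 0.15 × 28 = 4.2
  Grade 9, West: 0.1 × 42.4 = 4.24
  Grade 10, North: 0.08 × 40.4 = 3.232
  Grade 10, West: 0.44 × 7.1 = 3.124
Post-stratified estimate = 17.92 → 17.9%.

17.9%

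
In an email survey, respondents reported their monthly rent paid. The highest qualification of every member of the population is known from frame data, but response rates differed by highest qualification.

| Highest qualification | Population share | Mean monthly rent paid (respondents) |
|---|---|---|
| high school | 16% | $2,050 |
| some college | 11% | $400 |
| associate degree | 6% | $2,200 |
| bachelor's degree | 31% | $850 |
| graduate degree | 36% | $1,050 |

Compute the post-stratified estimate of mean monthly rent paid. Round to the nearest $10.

$1,150

Reweight to the known highest qualification distribution:
  high school: 0.16 × 2050 = 328
  some college: 0.11 × 400 = 44
  associate degree: 0.06 × 2200 = 132
  bachelor's degree: 0.31 × 850 = 263.5
  graduate degree: 0.36 × 1050 = 378
Post-stratified estimate = 1145.5 → $1,150.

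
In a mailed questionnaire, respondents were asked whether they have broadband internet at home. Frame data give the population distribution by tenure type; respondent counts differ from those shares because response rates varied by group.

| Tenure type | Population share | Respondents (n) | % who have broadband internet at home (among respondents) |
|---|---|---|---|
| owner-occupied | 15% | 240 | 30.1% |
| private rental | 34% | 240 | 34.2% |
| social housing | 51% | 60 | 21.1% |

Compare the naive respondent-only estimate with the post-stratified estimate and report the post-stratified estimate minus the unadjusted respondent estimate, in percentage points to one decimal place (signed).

-4.0 percentage points

Without adjustment, the pooled respondent share is:
  (240/540)×30.1 + (240/540)×34.2 + (60/540)×21.1 = 30.9222%
Post-stratifying to population shares instead:
  0.15×30.1 + 0.34×34.2 + 0.51×21.1 = 26.904%
Difference = 26.904 − 30.9222 = -4.0182 pp.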